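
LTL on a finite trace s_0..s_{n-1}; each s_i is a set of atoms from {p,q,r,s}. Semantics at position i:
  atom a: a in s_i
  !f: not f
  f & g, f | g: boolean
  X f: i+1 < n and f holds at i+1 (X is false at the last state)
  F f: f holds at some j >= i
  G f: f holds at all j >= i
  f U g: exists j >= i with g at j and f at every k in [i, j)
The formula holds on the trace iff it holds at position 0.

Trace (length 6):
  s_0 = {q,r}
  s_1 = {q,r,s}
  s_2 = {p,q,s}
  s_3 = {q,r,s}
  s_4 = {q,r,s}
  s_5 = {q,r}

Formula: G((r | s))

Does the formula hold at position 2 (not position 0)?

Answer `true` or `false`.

Answer: true

Derivation:
s_0={q,r}: G((r | s))=True (r | s)=True r=True s=False
s_1={q,r,s}: G((r | s))=True (r | s)=True r=True s=True
s_2={p,q,s}: G((r | s))=True (r | s)=True r=False s=True
s_3={q,r,s}: G((r | s))=True (r | s)=True r=True s=True
s_4={q,r,s}: G((r | s))=True (r | s)=True r=True s=True
s_5={q,r}: G((r | s))=True (r | s)=True r=True s=False
Evaluating at position 2: result = True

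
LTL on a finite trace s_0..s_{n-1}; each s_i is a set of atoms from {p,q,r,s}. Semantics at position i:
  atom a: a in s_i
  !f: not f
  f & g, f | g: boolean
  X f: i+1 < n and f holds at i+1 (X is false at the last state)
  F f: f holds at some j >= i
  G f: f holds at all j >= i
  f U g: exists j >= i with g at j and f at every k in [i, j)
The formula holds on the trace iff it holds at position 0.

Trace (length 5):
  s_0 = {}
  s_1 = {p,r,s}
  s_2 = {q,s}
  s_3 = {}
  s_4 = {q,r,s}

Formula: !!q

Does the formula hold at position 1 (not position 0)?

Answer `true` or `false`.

Answer: false

Derivation:
s_0={}: !!q=False !q=True q=False
s_1={p,r,s}: !!q=False !q=True q=False
s_2={q,s}: !!q=True !q=False q=True
s_3={}: !!q=False !q=True q=False
s_4={q,r,s}: !!q=True !q=False q=True
Evaluating at position 1: result = False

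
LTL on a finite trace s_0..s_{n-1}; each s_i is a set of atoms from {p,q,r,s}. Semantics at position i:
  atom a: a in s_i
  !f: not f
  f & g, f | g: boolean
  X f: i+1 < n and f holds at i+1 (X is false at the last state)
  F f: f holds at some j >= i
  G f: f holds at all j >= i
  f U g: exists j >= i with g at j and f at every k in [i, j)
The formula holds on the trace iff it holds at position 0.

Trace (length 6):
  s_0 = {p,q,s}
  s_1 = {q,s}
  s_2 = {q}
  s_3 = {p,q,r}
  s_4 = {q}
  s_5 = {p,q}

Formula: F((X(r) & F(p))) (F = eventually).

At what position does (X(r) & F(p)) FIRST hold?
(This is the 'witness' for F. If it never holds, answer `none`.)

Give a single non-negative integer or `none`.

s_0={p,q,s}: (X(r) & F(p))=False X(r)=False r=False F(p)=True p=True
s_1={q,s}: (X(r) & F(p))=False X(r)=False r=False F(p)=True p=False
s_2={q}: (X(r) & F(p))=True X(r)=True r=False F(p)=True p=False
s_3={p,q,r}: (X(r) & F(p))=False X(r)=False r=True F(p)=True p=True
s_4={q}: (X(r) & F(p))=False X(r)=False r=False F(p)=True p=False
s_5={p,q}: (X(r) & F(p))=False X(r)=False r=False F(p)=True p=True
F((X(r) & F(p))) holds; first witness at position 2.

Answer: 2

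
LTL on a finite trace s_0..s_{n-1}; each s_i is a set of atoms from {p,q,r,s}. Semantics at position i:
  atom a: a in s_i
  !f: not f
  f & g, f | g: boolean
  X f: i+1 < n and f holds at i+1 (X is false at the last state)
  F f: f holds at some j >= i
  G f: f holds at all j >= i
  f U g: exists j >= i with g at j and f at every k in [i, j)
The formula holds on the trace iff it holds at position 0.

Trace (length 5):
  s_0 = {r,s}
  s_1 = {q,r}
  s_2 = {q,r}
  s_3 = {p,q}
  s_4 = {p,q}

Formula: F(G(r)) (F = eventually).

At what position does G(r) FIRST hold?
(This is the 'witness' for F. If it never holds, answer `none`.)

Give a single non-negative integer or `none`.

s_0={r,s}: G(r)=False r=True
s_1={q,r}: G(r)=False r=True
s_2={q,r}: G(r)=False r=True
s_3={p,q}: G(r)=False r=False
s_4={p,q}: G(r)=False r=False
F(G(r)) does not hold (no witness exists).

Answer: none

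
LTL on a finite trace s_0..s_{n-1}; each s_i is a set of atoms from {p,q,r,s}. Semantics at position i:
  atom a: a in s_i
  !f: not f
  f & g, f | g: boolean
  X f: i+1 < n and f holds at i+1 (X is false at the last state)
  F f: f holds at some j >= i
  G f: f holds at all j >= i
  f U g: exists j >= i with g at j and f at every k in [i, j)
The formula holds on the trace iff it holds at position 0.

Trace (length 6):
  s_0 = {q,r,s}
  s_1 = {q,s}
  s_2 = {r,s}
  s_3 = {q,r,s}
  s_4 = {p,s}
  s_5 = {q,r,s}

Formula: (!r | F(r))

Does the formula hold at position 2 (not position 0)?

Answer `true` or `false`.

Answer: true

Derivation:
s_0={q,r,s}: (!r | F(r))=True !r=False r=True F(r)=True
s_1={q,s}: (!r | F(r))=True !r=True r=False F(r)=True
s_2={r,s}: (!r | F(r))=True !r=False r=True F(r)=True
s_3={q,r,s}: (!r | F(r))=True !r=False r=True F(r)=True
s_4={p,s}: (!r | F(r))=True !r=True r=False F(r)=True
s_5={q,r,s}: (!r | F(r))=True !r=False r=True F(r)=True
Evaluating at position 2: result = True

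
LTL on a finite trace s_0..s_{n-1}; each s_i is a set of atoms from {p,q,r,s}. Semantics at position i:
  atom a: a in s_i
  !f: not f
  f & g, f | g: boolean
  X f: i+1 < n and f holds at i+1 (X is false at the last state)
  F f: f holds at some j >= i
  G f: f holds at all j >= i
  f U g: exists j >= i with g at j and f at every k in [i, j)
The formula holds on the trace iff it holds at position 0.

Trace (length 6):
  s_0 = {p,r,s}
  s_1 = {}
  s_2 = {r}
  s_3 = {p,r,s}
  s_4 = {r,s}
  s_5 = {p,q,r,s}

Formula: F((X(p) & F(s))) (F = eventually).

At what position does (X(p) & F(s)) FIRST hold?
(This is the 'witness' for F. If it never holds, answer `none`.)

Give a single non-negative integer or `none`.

Answer: 2

Derivation:
s_0={p,r,s}: (X(p) & F(s))=False X(p)=False p=True F(s)=True s=True
s_1={}: (X(p) & F(s))=False X(p)=False p=False F(s)=True s=False
s_2={r}: (X(p) & F(s))=True X(p)=True p=False F(s)=True s=False
s_3={p,r,s}: (X(p) & F(s))=False X(p)=False p=True F(s)=True s=True
s_4={r,s}: (X(p) & F(s))=True X(p)=True p=False F(s)=True s=True
s_5={p,q,r,s}: (X(p) & F(s))=False X(p)=False p=True F(s)=True s=True
F((X(p) & F(s))) holds; first witness at position 2.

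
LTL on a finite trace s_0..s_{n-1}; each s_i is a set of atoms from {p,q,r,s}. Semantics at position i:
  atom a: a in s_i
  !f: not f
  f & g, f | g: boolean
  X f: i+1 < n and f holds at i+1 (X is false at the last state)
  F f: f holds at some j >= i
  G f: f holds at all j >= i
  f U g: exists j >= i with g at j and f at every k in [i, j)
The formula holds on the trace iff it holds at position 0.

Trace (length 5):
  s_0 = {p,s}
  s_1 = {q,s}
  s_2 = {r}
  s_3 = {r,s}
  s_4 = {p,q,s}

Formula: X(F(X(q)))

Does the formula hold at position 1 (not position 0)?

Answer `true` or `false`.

Answer: true

Derivation:
s_0={p,s}: X(F(X(q)))=True F(X(q))=True X(q)=True q=False
s_1={q,s}: X(F(X(q)))=True F(X(q))=True X(q)=False q=True
s_2={r}: X(F(X(q)))=True F(X(q))=True X(q)=False q=False
s_3={r,s}: X(F(X(q)))=False F(X(q))=True X(q)=True q=False
s_4={p,q,s}: X(F(X(q)))=False F(X(q))=False X(q)=False q=True
Evaluating at position 1: result = True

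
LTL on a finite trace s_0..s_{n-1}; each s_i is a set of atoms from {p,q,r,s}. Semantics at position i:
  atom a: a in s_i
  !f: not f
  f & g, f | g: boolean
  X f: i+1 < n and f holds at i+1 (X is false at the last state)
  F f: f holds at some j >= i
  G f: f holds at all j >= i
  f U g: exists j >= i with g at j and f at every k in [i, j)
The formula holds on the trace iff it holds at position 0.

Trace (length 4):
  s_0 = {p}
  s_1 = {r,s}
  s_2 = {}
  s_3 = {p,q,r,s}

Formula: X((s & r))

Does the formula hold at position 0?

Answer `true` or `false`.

s_0={p}: X((s & r))=True (s & r)=False s=False r=False
s_1={r,s}: X((s & r))=False (s & r)=True s=True r=True
s_2={}: X((s & r))=True (s & r)=False s=False r=False
s_3={p,q,r,s}: X((s & r))=False (s & r)=True s=True r=True

Answer: true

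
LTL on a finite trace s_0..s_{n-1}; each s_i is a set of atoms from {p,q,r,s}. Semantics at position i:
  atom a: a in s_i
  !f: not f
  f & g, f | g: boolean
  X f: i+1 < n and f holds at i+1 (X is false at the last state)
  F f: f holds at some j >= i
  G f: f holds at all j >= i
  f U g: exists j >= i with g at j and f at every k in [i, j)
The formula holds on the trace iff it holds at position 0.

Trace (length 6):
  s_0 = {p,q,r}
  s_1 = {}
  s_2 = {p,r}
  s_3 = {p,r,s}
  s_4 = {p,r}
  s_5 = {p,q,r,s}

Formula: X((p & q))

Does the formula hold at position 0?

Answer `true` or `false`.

Answer: false

Derivation:
s_0={p,q,r}: X((p & q))=False (p & q)=True p=True q=True
s_1={}: X((p & q))=False (p & q)=False p=False q=False
s_2={p,r}: X((p & q))=False (p & q)=False p=True q=False
s_3={p,r,s}: X((p & q))=False (p & q)=False p=True q=False
s_4={p,r}: X((p & q))=True (p & q)=False p=True q=False
s_5={p,q,r,s}: X((p & q))=False (p & q)=True p=True q=True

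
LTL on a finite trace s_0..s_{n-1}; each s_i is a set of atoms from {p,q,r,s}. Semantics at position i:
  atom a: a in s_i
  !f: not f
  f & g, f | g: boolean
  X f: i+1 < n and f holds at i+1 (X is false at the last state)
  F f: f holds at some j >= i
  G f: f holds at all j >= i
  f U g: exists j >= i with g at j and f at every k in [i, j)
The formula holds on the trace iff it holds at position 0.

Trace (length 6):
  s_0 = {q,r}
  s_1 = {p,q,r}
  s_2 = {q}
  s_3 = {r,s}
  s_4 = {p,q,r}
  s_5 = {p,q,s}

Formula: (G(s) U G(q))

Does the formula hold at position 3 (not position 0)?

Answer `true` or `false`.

Answer: false

Derivation:
s_0={q,r}: (G(s) U G(q))=False G(s)=False s=False G(q)=False q=True
s_1={p,q,r}: (G(s) U G(q))=False G(s)=False s=False G(q)=False q=True
s_2={q}: (G(s) U G(q))=False G(s)=False s=False G(q)=False q=True
s_3={r,s}: (G(s) U G(q))=False G(s)=False s=True G(q)=False q=False
s_4={p,q,r}: (G(s) U G(q))=True G(s)=False s=False G(q)=True q=True
s_5={p,q,s}: (G(s) U G(q))=True G(s)=True s=True G(q)=True q=True
Evaluating at position 3: result = False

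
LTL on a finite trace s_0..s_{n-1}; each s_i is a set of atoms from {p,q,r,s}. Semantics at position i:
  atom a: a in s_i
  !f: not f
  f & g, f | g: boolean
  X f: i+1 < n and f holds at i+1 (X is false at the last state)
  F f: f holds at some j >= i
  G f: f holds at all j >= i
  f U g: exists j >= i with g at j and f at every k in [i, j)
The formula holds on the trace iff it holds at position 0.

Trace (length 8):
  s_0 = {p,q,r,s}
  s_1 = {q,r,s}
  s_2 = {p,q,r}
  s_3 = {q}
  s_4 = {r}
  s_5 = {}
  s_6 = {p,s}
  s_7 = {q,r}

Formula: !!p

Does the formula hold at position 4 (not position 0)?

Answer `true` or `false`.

Answer: false

Derivation:
s_0={p,q,r,s}: !!p=True !p=False p=True
s_1={q,r,s}: !!p=False !p=True p=False
s_2={p,q,r}: !!p=True !p=False p=True
s_3={q}: !!p=False !p=True p=False
s_4={r}: !!p=False !p=True p=False
s_5={}: !!p=False !p=True p=False
s_6={p,s}: !!p=True !p=False p=True
s_7={q,r}: !!p=False !p=True p=False
Evaluating at position 4: result = False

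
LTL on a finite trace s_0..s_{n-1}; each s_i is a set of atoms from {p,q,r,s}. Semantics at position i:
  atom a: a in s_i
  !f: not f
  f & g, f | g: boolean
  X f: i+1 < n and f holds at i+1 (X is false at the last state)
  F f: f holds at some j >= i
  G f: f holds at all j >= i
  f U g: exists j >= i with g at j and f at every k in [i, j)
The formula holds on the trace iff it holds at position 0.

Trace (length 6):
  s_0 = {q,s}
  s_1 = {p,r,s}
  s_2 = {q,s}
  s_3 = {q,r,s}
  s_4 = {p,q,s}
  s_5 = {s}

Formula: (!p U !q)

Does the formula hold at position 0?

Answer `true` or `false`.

Answer: true

Derivation:
s_0={q,s}: (!p U !q)=True !p=True p=False !q=False q=True
s_1={p,r,s}: (!p U !q)=True !p=False p=True !q=True q=False
s_2={q,s}: (!p U !q)=False !p=True p=False !q=False q=True
s_3={q,r,s}: (!p U !q)=False !p=True p=False !q=False q=True
s_4={p,q,s}: (!p U !q)=False !p=False p=True !q=False q=True
s_5={s}: (!p U !q)=True !p=True p=False !q=True q=False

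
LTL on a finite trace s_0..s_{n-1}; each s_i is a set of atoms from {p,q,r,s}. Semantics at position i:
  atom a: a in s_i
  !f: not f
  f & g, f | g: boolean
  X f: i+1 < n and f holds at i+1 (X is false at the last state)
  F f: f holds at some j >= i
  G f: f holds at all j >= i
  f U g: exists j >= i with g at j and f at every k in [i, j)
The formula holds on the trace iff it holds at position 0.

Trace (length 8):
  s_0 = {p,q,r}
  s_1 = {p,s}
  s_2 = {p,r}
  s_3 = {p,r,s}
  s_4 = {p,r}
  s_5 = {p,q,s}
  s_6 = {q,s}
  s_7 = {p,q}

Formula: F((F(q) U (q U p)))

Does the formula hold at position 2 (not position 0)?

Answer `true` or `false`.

Answer: true

Derivation:
s_0={p,q,r}: F((F(q) U (q U p)))=True (F(q) U (q U p))=True F(q)=True q=True (q U p)=True p=True
s_1={p,s}: F((F(q) U (q U p)))=True (F(q) U (q U p))=True F(q)=True q=False (q U p)=True p=True
s_2={p,r}: F((F(q) U (q U p)))=True (F(q) U (q U p))=True F(q)=True q=False (q U p)=True p=True
s_3={p,r,s}: F((F(q) U (q U p)))=True (F(q) U (q U p))=True F(q)=True q=False (q U p)=True p=True
s_4={p,r}: F((F(q) U (q U p)))=True (F(q) U (q U p))=True F(q)=True q=False (q U p)=True p=True
s_5={p,q,s}: F((F(q) U (q U p)))=True (F(q) U (q U p))=True F(q)=True q=True (q U p)=True p=True
s_6={q,s}: F((F(q) U (q U p)))=True (F(q) U (q U p))=True F(q)=True q=True (q U p)=True p=False
s_7={p,q}: F((F(q) U (q U p)))=True (F(q) U (q U p))=True F(q)=True q=True (q U p)=True p=True
Evaluating at position 2: result = True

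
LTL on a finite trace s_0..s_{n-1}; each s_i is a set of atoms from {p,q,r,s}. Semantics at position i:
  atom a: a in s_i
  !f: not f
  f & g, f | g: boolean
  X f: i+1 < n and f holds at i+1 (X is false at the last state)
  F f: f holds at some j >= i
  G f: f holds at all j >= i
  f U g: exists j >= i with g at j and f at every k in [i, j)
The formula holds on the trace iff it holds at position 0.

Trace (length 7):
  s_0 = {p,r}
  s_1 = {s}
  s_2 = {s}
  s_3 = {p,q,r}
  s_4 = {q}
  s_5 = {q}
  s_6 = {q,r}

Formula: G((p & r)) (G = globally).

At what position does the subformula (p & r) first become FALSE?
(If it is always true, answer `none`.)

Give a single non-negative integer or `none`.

Answer: 1

Derivation:
s_0={p,r}: (p & r)=True p=True r=True
s_1={s}: (p & r)=False p=False r=False
s_2={s}: (p & r)=False p=False r=False
s_3={p,q,r}: (p & r)=True p=True r=True
s_4={q}: (p & r)=False p=False r=False
s_5={q}: (p & r)=False p=False r=False
s_6={q,r}: (p & r)=False p=False r=True
G((p & r)) holds globally = False
First violation at position 1.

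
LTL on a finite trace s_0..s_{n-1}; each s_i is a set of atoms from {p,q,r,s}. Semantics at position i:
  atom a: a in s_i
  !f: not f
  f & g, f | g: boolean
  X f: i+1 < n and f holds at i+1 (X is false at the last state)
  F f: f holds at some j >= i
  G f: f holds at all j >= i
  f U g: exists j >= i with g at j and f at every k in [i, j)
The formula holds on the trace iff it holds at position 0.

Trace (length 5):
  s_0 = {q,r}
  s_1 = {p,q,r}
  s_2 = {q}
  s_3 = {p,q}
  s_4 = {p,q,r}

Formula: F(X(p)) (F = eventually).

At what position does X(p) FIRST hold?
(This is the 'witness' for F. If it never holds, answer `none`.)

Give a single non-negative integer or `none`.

s_0={q,r}: X(p)=True p=False
s_1={p,q,r}: X(p)=False p=True
s_2={q}: X(p)=True p=False
s_3={p,q}: X(p)=True p=True
s_4={p,q,r}: X(p)=False p=True
F(X(p)) holds; first witness at position 0.

Answer: 0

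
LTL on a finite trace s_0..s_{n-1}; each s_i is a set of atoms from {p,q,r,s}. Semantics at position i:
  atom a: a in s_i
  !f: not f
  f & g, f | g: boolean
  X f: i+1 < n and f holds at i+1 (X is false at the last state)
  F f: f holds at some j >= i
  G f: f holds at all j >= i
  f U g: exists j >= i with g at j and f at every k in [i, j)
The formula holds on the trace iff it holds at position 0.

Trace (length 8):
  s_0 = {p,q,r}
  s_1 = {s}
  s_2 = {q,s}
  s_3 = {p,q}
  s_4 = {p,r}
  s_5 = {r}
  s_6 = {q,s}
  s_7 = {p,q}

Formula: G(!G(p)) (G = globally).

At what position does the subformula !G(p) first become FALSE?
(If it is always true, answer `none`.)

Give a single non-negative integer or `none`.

Answer: 7

Derivation:
s_0={p,q,r}: !G(p)=True G(p)=False p=True
s_1={s}: !G(p)=True G(p)=False p=False
s_2={q,s}: !G(p)=True G(p)=False p=False
s_3={p,q}: !G(p)=True G(p)=False p=True
s_4={p,r}: !G(p)=True G(p)=False p=True
s_5={r}: !G(p)=True G(p)=False p=False
s_6={q,s}: !G(p)=True G(p)=False p=False
s_7={p,q}: !G(p)=False G(p)=True p=True
G(!G(p)) holds globally = False
First violation at position 7.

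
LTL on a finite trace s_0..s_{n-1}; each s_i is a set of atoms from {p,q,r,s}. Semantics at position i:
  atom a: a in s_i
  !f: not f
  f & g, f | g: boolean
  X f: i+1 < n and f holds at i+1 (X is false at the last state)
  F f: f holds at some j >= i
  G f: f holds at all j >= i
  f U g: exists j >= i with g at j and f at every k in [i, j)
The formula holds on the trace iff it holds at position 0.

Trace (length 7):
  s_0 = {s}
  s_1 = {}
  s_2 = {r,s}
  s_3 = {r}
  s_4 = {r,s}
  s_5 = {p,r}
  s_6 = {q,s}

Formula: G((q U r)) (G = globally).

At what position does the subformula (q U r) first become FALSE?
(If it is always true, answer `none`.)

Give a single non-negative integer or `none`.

Answer: 0

Derivation:
s_0={s}: (q U r)=False q=False r=False
s_1={}: (q U r)=False q=False r=False
s_2={r,s}: (q U r)=True q=False r=True
s_3={r}: (q U r)=True q=False r=True
s_4={r,s}: (q U r)=True q=False r=True
s_5={p,r}: (q U r)=True q=False r=True
s_6={q,s}: (q U r)=False q=True r=False
G((q U r)) holds globally = False
First violation at position 0.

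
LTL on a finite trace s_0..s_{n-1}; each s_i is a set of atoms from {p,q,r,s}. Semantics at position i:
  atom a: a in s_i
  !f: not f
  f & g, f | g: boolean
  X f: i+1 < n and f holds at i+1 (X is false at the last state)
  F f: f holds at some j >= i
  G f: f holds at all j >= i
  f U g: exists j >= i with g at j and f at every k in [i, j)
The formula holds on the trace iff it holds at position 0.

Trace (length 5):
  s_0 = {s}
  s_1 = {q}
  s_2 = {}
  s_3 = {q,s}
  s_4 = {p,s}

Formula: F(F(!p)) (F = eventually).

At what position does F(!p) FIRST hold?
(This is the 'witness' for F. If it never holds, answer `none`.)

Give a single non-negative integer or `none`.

Answer: 0

Derivation:
s_0={s}: F(!p)=True !p=True p=False
s_1={q}: F(!p)=True !p=True p=False
s_2={}: F(!p)=True !p=True p=False
s_3={q,s}: F(!p)=True !p=True p=False
s_4={p,s}: F(!p)=False !p=False p=True
F(F(!p)) holds; first witness at position 0.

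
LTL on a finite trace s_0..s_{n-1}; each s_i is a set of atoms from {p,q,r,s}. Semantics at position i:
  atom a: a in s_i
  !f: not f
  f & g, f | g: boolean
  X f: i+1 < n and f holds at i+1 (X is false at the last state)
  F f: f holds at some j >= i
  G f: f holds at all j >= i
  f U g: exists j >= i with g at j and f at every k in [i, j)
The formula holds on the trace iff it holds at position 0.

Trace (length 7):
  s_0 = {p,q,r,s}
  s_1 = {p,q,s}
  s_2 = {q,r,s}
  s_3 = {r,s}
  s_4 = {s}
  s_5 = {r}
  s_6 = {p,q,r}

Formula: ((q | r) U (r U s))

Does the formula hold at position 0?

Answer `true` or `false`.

Answer: true

Derivation:
s_0={p,q,r,s}: ((q | r) U (r U s))=True (q | r)=True q=True r=True (r U s)=True s=True
s_1={p,q,s}: ((q | r) U (r U s))=True (q | r)=True q=True r=False (r U s)=True s=True
s_2={q,r,s}: ((q | r) U (r U s))=True (q | r)=True q=True r=True (r U s)=True s=True
s_3={r,s}: ((q | r) U (r U s))=True (q | r)=True q=False r=True (r U s)=True s=True
s_4={s}: ((q | r) U (r U s))=True (q | r)=False q=False r=False (r U s)=True s=True
s_5={r}: ((q | r) U (r U s))=False (q | r)=True q=False r=True (r U s)=False s=False
s_6={p,q,r}: ((q | r) U (r U s))=False (q | r)=True q=True r=True (r U s)=False s=False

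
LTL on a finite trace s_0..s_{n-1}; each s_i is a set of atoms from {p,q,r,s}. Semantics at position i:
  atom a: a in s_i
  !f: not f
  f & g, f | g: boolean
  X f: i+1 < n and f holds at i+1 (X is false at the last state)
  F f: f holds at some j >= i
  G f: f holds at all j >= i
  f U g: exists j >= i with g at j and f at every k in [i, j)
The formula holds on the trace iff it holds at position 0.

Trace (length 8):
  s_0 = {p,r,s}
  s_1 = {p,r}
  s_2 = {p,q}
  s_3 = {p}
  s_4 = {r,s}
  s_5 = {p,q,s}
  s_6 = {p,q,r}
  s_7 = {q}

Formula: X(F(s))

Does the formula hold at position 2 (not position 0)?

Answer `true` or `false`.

s_0={p,r,s}: X(F(s))=True F(s)=True s=True
s_1={p,r}: X(F(s))=True F(s)=True s=False
s_2={p,q}: X(F(s))=True F(s)=True s=False
s_3={p}: X(F(s))=True F(s)=True s=False
s_4={r,s}: X(F(s))=True F(s)=True s=True
s_5={p,q,s}: X(F(s))=False F(s)=True s=True
s_6={p,q,r}: X(F(s))=False F(s)=False s=False
s_7={q}: X(F(s))=False F(s)=False s=False
Evaluating at position 2: result = True

Answer: true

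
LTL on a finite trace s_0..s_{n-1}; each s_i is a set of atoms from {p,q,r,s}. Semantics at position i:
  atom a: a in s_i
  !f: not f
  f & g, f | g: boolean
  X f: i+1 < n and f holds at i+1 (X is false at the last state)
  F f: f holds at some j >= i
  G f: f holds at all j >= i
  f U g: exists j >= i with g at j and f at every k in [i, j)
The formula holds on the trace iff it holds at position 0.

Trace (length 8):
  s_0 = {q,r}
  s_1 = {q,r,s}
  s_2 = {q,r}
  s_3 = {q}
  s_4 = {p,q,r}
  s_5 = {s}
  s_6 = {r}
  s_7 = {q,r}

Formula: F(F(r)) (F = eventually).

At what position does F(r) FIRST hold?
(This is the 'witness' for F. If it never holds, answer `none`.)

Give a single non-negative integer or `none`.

s_0={q,r}: F(r)=True r=True
s_1={q,r,s}: F(r)=True r=True
s_2={q,r}: F(r)=True r=True
s_3={q}: F(r)=True r=False
s_4={p,q,r}: F(r)=True r=True
s_5={s}: F(r)=True r=False
s_6={r}: F(r)=True r=True
s_7={q,r}: F(r)=True r=True
F(F(r)) holds; first witness at position 0.

Answer: 0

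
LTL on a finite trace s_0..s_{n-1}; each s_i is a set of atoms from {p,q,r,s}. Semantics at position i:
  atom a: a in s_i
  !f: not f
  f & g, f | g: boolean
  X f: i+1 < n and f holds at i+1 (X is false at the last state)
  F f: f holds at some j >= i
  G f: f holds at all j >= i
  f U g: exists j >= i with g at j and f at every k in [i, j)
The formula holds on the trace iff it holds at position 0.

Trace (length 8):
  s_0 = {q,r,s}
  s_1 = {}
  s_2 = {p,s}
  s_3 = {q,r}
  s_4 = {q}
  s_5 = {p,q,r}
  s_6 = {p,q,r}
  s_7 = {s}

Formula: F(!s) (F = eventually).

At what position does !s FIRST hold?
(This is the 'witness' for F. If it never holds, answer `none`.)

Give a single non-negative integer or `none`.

s_0={q,r,s}: !s=False s=True
s_1={}: !s=True s=False
s_2={p,s}: !s=False s=True
s_3={q,r}: !s=True s=False
s_4={q}: !s=True s=False
s_5={p,q,r}: !s=True s=False
s_6={p,q,r}: !s=True s=False
s_7={s}: !s=False s=True
F(!s) holds; first witness at position 1.

Answer: 1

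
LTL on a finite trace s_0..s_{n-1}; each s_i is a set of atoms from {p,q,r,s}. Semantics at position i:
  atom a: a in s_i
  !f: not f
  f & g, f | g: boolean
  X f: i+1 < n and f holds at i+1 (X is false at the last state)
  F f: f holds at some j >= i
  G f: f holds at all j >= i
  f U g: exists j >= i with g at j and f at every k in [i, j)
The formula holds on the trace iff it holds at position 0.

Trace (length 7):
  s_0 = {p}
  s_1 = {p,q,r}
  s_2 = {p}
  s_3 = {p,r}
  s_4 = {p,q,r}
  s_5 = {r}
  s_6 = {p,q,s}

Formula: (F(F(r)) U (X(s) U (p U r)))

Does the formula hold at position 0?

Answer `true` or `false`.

s_0={p}: (F(F(r)) U (X(s) U (p U r)))=True F(F(r))=True F(r)=True r=False (X(s) U (p U r))=True X(s)=False s=False (p U r)=True p=True
s_1={p,q,r}: (F(F(r)) U (X(s) U (p U r)))=True F(F(r))=True F(r)=True r=True (X(s) U (p U r))=True X(s)=False s=False (p U r)=True p=True
s_2={p}: (F(F(r)) U (X(s) U (p U r)))=True F(F(r))=True F(r)=True r=False (X(s) U (p U r))=True X(s)=False s=False (p U r)=True p=True
s_3={p,r}: (F(F(r)) U (X(s) U (p U r)))=True F(F(r))=True F(r)=True r=True (X(s) U (p U r))=True X(s)=False s=False (p U r)=True p=True
s_4={p,q,r}: (F(F(r)) U (X(s) U (p U r)))=True F(F(r))=True F(r)=True r=True (X(s) U (p U r))=True X(s)=False s=False (p U r)=True p=True
s_5={r}: (F(F(r)) U (X(s) U (p U r)))=True F(F(r))=True F(r)=True r=True (X(s) U (p U r))=True X(s)=True s=False (p U r)=True p=False
s_6={p,q,s}: (F(F(r)) U (X(s) U (p U r)))=False F(F(r))=False F(r)=False r=False (X(s) U (p U r))=False X(s)=False s=True (p U r)=False p=True

Answer: true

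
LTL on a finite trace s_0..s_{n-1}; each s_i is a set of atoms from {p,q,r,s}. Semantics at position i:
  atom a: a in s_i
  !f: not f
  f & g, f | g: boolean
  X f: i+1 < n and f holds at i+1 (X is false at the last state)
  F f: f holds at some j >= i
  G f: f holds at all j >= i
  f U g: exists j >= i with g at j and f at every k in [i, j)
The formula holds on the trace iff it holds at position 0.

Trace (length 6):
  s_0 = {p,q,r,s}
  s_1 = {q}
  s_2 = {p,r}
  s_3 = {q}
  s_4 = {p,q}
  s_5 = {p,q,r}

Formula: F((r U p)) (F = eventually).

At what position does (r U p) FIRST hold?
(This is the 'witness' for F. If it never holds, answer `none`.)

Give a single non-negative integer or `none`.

Answer: 0

Derivation:
s_0={p,q,r,s}: (r U p)=True r=True p=True
s_1={q}: (r U p)=False r=False p=False
s_2={p,r}: (r U p)=True r=True p=True
s_3={q}: (r U p)=False r=False p=False
s_4={p,q}: (r U p)=True r=False p=True
s_5={p,q,r}: (r U p)=True r=True p=True
F((r U p)) holds; first witness at position 0.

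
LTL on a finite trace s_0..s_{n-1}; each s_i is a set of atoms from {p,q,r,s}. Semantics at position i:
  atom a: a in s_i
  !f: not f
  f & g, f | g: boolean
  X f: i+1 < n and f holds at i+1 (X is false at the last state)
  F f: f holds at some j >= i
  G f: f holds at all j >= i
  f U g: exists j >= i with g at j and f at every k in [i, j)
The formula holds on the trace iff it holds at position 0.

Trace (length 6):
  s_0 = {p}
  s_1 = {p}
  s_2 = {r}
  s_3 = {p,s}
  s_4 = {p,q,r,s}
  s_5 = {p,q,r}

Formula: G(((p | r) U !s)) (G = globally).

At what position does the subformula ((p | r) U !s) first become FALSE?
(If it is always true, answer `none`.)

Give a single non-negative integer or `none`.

Answer: none

Derivation:
s_0={p}: ((p | r) U !s)=True (p | r)=True p=True r=False !s=True s=False
s_1={p}: ((p | r) U !s)=True (p | r)=True p=True r=False !s=True s=False
s_2={r}: ((p | r) U !s)=True (p | r)=True p=False r=True !s=True s=False
s_3={p,s}: ((p | r) U !s)=True (p | r)=True p=True r=False !s=False s=True
s_4={p,q,r,s}: ((p | r) U !s)=True (p | r)=True p=True r=True !s=False s=True
s_5={p,q,r}: ((p | r) U !s)=True (p | r)=True p=True r=True !s=True s=False
G(((p | r) U !s)) holds globally = True
No violation — formula holds at every position.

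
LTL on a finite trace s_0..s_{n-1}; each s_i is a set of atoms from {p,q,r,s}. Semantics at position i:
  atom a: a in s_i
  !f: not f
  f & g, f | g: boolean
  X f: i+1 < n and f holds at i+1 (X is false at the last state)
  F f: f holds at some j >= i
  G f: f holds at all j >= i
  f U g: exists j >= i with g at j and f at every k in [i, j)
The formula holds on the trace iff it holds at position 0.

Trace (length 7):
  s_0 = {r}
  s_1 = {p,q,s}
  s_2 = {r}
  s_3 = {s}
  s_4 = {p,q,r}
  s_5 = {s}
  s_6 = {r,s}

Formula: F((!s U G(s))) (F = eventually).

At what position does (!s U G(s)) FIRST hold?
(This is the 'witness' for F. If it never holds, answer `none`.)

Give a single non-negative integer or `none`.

Answer: 4

Derivation:
s_0={r}: (!s U G(s))=False !s=True s=False G(s)=False
s_1={p,q,s}: (!s U G(s))=False !s=False s=True G(s)=False
s_2={r}: (!s U G(s))=False !s=True s=False G(s)=False
s_3={s}: (!s U G(s))=False !s=False s=True G(s)=False
s_4={p,q,r}: (!s U G(s))=True !s=True s=False G(s)=False
s_5={s}: (!s U G(s))=True !s=False s=True G(s)=True
s_6={r,s}: (!s U G(s))=True !s=False s=True G(s)=True
F((!s U G(s))) holds; first witness at position 4.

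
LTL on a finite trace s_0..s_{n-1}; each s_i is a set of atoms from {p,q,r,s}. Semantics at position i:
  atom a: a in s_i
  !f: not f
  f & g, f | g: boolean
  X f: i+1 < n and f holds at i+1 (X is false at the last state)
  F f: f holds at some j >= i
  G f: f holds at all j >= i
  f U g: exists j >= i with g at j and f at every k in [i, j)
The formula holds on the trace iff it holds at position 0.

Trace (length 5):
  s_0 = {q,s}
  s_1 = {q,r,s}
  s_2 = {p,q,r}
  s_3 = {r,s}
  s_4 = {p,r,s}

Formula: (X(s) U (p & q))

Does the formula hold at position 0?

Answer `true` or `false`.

s_0={q,s}: (X(s) U (p & q))=False X(s)=True s=True (p & q)=False p=False q=True
s_1={q,r,s}: (X(s) U (p & q))=False X(s)=False s=True (p & q)=False p=False q=True
s_2={p,q,r}: (X(s) U (p & q))=True X(s)=True s=False (p & q)=True p=True q=True
s_3={r,s}: (X(s) U (p & q))=False X(s)=True s=True (p & q)=False p=False q=False
s_4={p,r,s}: (X(s) U (p & q))=False X(s)=False s=True (p & q)=False p=True q=False

Answer: false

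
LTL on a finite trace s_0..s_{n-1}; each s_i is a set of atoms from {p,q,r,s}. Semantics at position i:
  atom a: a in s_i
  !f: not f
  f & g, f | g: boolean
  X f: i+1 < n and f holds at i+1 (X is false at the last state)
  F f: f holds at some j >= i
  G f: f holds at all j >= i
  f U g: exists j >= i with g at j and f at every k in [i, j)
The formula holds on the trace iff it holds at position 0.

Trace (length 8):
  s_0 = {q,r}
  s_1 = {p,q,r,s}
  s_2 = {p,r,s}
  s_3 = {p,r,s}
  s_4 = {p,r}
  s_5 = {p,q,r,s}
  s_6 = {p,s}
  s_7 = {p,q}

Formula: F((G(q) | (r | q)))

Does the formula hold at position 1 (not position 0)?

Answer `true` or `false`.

s_0={q,r}: F((G(q) | (r | q)))=True (G(q) | (r | q))=True G(q)=False q=True (r | q)=True r=True
s_1={p,q,r,s}: F((G(q) | (r | q)))=True (G(q) | (r | q))=True G(q)=False q=True (r | q)=True r=True
s_2={p,r,s}: F((G(q) | (r | q)))=True (G(q) | (r | q))=True G(q)=False q=False (r | q)=True r=True
s_3={p,r,s}: F((G(q) | (r | q)))=True (G(q) | (r | q))=True G(q)=False q=False (r | q)=True r=True
s_4={p,r}: F((G(q) | (r | q)))=True (G(q) | (r | q))=True G(q)=False q=False (r | q)=True r=True
s_5={p,q,r,s}: F((G(q) | (r | q)))=True (G(q) | (r | q))=True G(q)=False q=True (r | q)=True r=True
s_6={p,s}: F((G(q) | (r | q)))=True (G(q) | (r | q))=False G(q)=False q=False (r | q)=False r=False
s_7={p,q}: F((G(q) | (r | q)))=True (G(q) | (r | q))=True G(q)=True q=True (r | q)=True r=False
Evaluating at position 1: result = True

Answer: true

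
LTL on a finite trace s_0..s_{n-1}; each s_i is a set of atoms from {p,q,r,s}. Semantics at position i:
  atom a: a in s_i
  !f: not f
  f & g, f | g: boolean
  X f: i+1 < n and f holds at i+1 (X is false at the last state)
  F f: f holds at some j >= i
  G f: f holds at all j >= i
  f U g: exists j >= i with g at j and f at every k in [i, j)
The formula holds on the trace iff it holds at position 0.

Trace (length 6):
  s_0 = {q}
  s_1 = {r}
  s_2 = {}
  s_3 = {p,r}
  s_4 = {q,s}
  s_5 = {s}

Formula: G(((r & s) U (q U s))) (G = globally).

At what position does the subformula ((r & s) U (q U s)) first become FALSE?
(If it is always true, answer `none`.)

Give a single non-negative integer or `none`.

Answer: 0

Derivation:
s_0={q}: ((r & s) U (q U s))=False (r & s)=False r=False s=False (q U s)=False q=True
s_1={r}: ((r & s) U (q U s))=False (r & s)=False r=True s=False (q U s)=False q=False
s_2={}: ((r & s) U (q U s))=False (r & s)=False r=False s=False (q U s)=False q=False
s_3={p,r}: ((r & s) U (q U s))=False (r & s)=False r=True s=False (q U s)=False q=False
s_4={q,s}: ((r & s) U (q U s))=True (r & s)=False r=False s=True (q U s)=True q=True
s_5={s}: ((r & s) U (q U s))=True (r & s)=False r=False s=True (q U s)=True q=False
G(((r & s) U (q U s))) holds globally = False
First violation at position 0.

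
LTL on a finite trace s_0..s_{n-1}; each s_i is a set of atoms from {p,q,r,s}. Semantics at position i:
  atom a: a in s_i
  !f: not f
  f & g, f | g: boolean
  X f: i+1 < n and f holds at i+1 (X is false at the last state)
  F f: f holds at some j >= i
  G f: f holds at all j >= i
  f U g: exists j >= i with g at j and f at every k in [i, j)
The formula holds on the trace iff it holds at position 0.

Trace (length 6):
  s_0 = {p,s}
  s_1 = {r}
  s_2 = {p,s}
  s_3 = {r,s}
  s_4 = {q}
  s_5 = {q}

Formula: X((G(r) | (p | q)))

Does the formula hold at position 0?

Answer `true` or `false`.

s_0={p,s}: X((G(r) | (p | q)))=False (G(r) | (p | q))=True G(r)=False r=False (p | q)=True p=True q=False
s_1={r}: X((G(r) | (p | q)))=True (G(r) | (p | q))=False G(r)=False r=True (p | q)=False p=False q=False
s_2={p,s}: X((G(r) | (p | q)))=False (G(r) | (p | q))=True G(r)=False r=False (p | q)=True p=True q=False
s_3={r,s}: X((G(r) | (p | q)))=True (G(r) | (p | q))=False G(r)=False r=True (p | q)=False p=False q=False
s_4={q}: X((G(r) | (p | q)))=True (G(r) | (p | q))=True G(r)=False r=False (p | q)=True p=False q=True
s_5={q}: X((G(r) | (p | q)))=False (G(r) | (p | q))=True G(r)=False r=False (p | q)=True p=False q=True

Answer: false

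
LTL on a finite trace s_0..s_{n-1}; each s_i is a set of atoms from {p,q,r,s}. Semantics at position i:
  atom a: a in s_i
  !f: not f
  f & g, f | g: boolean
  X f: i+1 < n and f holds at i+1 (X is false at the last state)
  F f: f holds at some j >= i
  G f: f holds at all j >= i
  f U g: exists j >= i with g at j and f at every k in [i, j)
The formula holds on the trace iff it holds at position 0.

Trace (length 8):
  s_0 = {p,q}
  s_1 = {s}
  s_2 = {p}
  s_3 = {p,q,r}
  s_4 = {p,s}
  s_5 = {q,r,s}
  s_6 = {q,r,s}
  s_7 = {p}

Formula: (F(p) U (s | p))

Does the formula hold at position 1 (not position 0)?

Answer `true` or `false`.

Answer: true

Derivation:
s_0={p,q}: (F(p) U (s | p))=True F(p)=True p=True (s | p)=True s=False
s_1={s}: (F(p) U (s | p))=True F(p)=True p=False (s | p)=True s=True
s_2={p}: (F(p) U (s | p))=True F(p)=True p=True (s | p)=True s=False
s_3={p,q,r}: (F(p) U (s | p))=True F(p)=True p=True (s | p)=True s=False
s_4={p,s}: (F(p) U (s | p))=True F(p)=True p=True (s | p)=True s=True
s_5={q,r,s}: (F(p) U (s | p))=True F(p)=True p=False (s | p)=True s=True
s_6={q,r,s}: (F(p) U (s | p))=True F(p)=True p=False (s | p)=True s=True
s_7={p}: (F(p) U (s | p))=True F(p)=True p=True (s | p)=True s=False
Evaluating at position 1: result = True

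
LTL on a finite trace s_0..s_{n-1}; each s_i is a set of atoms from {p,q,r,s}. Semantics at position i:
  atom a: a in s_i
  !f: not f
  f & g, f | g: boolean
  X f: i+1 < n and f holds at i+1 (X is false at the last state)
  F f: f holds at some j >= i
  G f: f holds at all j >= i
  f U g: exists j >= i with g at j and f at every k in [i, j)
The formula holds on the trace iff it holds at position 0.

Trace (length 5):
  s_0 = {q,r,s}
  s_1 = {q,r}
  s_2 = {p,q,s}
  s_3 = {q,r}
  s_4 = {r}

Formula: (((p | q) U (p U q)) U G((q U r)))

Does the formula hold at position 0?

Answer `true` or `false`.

s_0={q,r,s}: (((p | q) U (p U q)) U G((q U r)))=True ((p | q) U (p U q))=True (p | q)=True p=False q=True (p U q)=True G((q U r))=True (q U r)=True r=True
s_1={q,r}: (((p | q) U (p U q)) U G((q U r)))=True ((p | q) U (p U q))=True (p | q)=True p=False q=True (p U q)=True G((q U r))=True (q U r)=True r=True
s_2={p,q,s}: (((p | q) U (p U q)) U G((q U r)))=True ((p | q) U (p U q))=True (p | q)=True p=True q=True (p U q)=True G((q U r))=True (q U r)=True r=False
s_3={q,r}: (((p | q) U (p U q)) U G((q U r)))=True ((p | q) U (p U q))=True (p | q)=True p=False q=True (p U q)=True G((q U r))=True (q U r)=True r=True
s_4={r}: (((p | q) U (p U q)) U G((q U r)))=True ((p | q) U (p U q))=False (p | q)=False p=False q=False (p U q)=False G((q U r))=True (q U r)=True r=True

Answer: true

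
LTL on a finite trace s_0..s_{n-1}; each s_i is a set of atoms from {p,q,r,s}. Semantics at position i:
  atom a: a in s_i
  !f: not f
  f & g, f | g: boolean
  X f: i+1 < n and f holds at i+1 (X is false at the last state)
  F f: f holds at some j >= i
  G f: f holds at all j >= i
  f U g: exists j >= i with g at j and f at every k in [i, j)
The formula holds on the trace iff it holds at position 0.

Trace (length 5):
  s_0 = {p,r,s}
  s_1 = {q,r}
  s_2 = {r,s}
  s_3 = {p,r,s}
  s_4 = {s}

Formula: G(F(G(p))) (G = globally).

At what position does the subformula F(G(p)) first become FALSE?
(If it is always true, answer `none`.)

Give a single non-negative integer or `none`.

Answer: 0

Derivation:
s_0={p,r,s}: F(G(p))=False G(p)=False p=True
s_1={q,r}: F(G(p))=False G(p)=False p=False
s_2={r,s}: F(G(p))=False G(p)=False p=False
s_3={p,r,s}: F(G(p))=False G(p)=False p=True
s_4={s}: F(G(p))=False G(p)=False p=False
G(F(G(p))) holds globally = False
First violation at position 0.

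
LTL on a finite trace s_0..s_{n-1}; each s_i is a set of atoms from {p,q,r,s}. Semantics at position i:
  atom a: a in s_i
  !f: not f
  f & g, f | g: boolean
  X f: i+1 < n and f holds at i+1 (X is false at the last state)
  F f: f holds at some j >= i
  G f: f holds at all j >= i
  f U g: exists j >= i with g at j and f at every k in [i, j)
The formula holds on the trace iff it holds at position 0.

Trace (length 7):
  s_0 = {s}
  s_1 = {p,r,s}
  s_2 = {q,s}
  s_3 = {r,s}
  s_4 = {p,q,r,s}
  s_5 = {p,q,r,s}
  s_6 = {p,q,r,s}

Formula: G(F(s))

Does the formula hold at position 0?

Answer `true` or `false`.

s_0={s}: G(F(s))=True F(s)=True s=True
s_1={p,r,s}: G(F(s))=True F(s)=True s=True
s_2={q,s}: G(F(s))=True F(s)=True s=True
s_3={r,s}: G(F(s))=True F(s)=True s=True
s_4={p,q,r,s}: G(F(s))=True F(s)=True s=True
s_5={p,q,r,s}: G(F(s))=True F(s)=True s=True
s_6={p,q,r,s}: G(F(s))=True F(s)=True s=True

Answer: true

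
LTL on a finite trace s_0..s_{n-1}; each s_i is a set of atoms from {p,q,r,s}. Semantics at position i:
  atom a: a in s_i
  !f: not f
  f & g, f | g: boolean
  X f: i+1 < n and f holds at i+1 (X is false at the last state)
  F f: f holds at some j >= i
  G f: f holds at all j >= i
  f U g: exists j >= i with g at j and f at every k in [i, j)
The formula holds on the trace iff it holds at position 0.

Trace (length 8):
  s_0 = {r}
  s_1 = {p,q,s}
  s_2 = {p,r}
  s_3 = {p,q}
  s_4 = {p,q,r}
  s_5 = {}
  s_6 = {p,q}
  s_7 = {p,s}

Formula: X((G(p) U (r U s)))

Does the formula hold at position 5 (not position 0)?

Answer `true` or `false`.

s_0={r}: X((G(p) U (r U s)))=True (G(p) U (r U s))=True G(p)=False p=False (r U s)=True r=True s=False
s_1={p,q,s}: X((G(p) U (r U s)))=False (G(p) U (r U s))=True G(p)=False p=True (r U s)=True r=False s=True
s_2={p,r}: X((G(p) U (r U s)))=False (G(p) U (r U s))=False G(p)=False p=True (r U s)=False r=True s=False
s_3={p,q}: X((G(p) U (r U s)))=False (G(p) U (r U s))=False G(p)=False p=True (r U s)=False r=False s=False
s_4={p,q,r}: X((G(p) U (r U s)))=False (G(p) U (r U s))=False G(p)=False p=True (r U s)=False r=True s=False
s_5={}: X((G(p) U (r U s)))=True (G(p) U (r U s))=False G(p)=False p=False (r U s)=False r=False s=False
s_6={p,q}: X((G(p) U (r U s)))=True (G(p) U (r U s))=True G(p)=True p=True (r U s)=False r=False s=False
s_7={p,s}: X((G(p) U (r U s)))=False (G(p) U (r U s))=True G(p)=True p=True (r U s)=True r=False s=True
Evaluating at position 5: result = True

Answer: true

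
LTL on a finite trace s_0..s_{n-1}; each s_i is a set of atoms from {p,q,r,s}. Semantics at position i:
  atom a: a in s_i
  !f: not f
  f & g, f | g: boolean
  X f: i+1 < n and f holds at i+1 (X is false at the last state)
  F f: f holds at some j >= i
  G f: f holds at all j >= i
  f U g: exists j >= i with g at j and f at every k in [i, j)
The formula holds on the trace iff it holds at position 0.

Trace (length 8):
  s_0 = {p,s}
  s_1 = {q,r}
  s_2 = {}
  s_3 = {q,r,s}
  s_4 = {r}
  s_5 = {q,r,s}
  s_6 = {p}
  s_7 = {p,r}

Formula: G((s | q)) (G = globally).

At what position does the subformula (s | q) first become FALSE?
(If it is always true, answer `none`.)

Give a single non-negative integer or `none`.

s_0={p,s}: (s | q)=True s=True q=False
s_1={q,r}: (s | q)=True s=False q=True
s_2={}: (s | q)=False s=False q=False
s_3={q,r,s}: (s | q)=True s=True q=True
s_4={r}: (s | q)=False s=False q=False
s_5={q,r,s}: (s | q)=True s=True q=True
s_6={p}: (s | q)=False s=False q=False
s_7={p,r}: (s | q)=False s=False q=False
G((s | q)) holds globally = False
First violation at position 2.

Answer: 2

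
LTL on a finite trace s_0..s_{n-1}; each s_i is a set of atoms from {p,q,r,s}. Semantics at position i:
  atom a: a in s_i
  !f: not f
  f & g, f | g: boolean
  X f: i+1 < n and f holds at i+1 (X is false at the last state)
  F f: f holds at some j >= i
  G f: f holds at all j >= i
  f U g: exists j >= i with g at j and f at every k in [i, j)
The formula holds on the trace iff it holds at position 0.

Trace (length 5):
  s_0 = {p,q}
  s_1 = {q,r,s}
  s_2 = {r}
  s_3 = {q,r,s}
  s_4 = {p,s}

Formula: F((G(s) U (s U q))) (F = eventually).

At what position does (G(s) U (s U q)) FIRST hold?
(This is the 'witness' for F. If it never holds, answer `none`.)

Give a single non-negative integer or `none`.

Answer: 0

Derivation:
s_0={p,q}: (G(s) U (s U q))=True G(s)=False s=False (s U q)=True q=True
s_1={q,r,s}: (G(s) U (s U q))=True G(s)=False s=True (s U q)=True q=True
s_2={r}: (G(s) U (s U q))=False G(s)=False s=False (s U q)=False q=False
s_3={q,r,s}: (G(s) U (s U q))=True G(s)=True s=True (s U q)=True q=True
s_4={p,s}: (G(s) U (s U q))=False G(s)=True s=True (s U q)=False q=False
F((G(s) U (s U q))) holds; first witness at position 0.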